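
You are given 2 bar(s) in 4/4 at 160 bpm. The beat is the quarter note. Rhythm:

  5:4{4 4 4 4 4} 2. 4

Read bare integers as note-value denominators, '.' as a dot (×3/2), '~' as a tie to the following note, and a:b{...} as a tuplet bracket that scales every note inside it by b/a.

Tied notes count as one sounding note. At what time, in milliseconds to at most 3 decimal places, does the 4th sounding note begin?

note 4 onset = 12/5b = 900.0ms

1. 0.0ms @ 0 + 300.0ms (4/5)
2. 300.0ms @ 4/5 + 300.0ms (4/5)
3. 600.0ms @ 8/5 + 300.0ms (4/5)
4. 900.0ms @ 12/5 + 300.0ms (4/5)
5. 1200.0ms @ 16/5 + 300.0ms (4/5)
6. 1500.0ms @ 4 + 1125.0ms (3)
7. 2625.0ms @ 7 + 375.0ms (1)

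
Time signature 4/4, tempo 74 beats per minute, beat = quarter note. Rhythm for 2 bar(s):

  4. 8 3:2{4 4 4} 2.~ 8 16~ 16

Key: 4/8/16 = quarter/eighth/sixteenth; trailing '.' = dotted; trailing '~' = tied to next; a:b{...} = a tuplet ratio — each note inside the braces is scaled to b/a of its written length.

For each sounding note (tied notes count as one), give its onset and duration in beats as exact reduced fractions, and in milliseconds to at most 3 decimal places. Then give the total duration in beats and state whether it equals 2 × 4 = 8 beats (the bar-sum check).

1) 0.0ms=0b +1216.216ms=3/2b
2) 1216.216ms=3/2b +405.405ms=1/2b
3) 1621.622ms=2b +540.541ms=2/3b
4) 2162.162ms=8/3b +540.541ms=2/3b
5) 2702.703ms=10/3b +540.541ms=2/3b
6) 3243.243ms=4b +2837.838ms=7/2b
7) 6081.081ms=15/2b +405.405ms=1/2b
Σ=8b of 8 (74bpm 4/4) — PASS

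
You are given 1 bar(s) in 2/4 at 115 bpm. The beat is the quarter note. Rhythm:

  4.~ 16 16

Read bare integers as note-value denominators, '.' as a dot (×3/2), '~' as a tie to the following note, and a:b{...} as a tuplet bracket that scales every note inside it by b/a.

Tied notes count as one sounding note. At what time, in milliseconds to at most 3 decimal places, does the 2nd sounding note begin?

note 2 onset = 7/4b = 913.043ms

1. 0.0ms @ 0 + 913.043ms (7/4)
2. 913.043ms @ 7/4 + 130.435ms (1/4)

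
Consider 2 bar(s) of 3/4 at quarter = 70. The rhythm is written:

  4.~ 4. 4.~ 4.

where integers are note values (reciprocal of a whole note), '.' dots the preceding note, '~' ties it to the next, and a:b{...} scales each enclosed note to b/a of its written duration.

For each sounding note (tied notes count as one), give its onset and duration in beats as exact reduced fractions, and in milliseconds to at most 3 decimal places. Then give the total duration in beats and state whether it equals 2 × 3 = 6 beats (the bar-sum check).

1) 0.0ms=0b +2571.429ms=3b
2) 2571.429ms=3b +2571.429ms=3b
Σ=6b of 6 (70bpm 3/4) — PASS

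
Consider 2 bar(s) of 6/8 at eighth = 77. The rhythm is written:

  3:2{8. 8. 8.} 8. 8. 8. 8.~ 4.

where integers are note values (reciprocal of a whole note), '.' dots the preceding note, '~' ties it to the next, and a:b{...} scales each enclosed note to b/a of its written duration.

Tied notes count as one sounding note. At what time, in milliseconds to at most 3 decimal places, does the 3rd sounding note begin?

1. 0.0ms @ 0 + 779.221ms (1)
2. 779.221ms @ 1 + 779.221ms (1)
3. 1558.442ms @ 2 + 779.221ms (1)
4. 2337.662ms @ 3 + 1168.831ms (3/2)
5. 3506.494ms @ 9/2 + 1168.831ms (3/2)
6. 4675.325ms @ 6 + 1168.831ms (3/2)
7. 5844.156ms @ 15/2 + 3506.494ms (9/2)

note 3 onset = 2b = 1558.442ms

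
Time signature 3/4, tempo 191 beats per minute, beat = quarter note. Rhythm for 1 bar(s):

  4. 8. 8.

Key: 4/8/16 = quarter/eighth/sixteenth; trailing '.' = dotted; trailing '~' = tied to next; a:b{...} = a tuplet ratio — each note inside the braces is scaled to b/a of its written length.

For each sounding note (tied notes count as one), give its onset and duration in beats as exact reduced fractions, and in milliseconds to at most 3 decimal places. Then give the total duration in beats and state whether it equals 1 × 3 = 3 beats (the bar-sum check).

1) 0.0ms=0b +471.204ms=3/2b
2) 471.204ms=3/2b +235.602ms=3/4b
3) 706.806ms=9/4b +235.602ms=3/4b
Σ=3b of 3 (191bpm 3/4) — PASS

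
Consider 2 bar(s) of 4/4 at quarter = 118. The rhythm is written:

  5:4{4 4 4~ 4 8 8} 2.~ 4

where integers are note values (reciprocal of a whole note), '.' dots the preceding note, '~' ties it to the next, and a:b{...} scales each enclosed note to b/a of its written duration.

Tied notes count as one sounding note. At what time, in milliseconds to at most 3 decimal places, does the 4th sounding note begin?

note 4 onset = 16/5b = 1627.119ms

1. 0.0ms @ 0 + 406.78ms (4/5)
2. 406.78ms @ 4/5 + 406.78ms (4/5)
3. 813.559ms @ 8/5 + 813.559ms (8/5)
4. 1627.119ms @ 16/5 + 203.39ms (2/5)
5. 1830.508ms @ 18/5 + 203.39ms (2/5)
6. 2033.898ms @ 4 + 2033.898ms (4)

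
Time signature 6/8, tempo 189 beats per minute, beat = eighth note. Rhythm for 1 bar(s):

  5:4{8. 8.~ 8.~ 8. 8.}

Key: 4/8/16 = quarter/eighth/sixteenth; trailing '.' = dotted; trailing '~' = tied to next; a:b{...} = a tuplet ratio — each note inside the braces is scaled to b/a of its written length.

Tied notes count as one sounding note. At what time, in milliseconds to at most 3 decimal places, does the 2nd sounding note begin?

note 2 onset = 6/5b = 380.952ms

1. 0.0ms @ 0 + 380.952ms (6/5)
2. 380.952ms @ 6/5 + 1142.857ms (18/5)
3. 1523.81ms @ 24/5 + 380.952ms (6/5)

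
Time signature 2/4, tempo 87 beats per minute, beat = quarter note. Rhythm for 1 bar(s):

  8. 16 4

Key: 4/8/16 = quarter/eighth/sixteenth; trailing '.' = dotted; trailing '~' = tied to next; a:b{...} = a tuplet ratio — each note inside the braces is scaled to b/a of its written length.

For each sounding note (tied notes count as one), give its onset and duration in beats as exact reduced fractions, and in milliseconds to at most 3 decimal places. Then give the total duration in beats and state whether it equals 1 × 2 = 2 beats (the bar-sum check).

1) 0.0ms=0b +517.241ms=3/4b
2) 517.241ms=3/4b +172.414ms=1/4b
3) 689.655ms=1b +689.655ms=1b
Σ=2b of 2 (87bpm 2/4) — PASS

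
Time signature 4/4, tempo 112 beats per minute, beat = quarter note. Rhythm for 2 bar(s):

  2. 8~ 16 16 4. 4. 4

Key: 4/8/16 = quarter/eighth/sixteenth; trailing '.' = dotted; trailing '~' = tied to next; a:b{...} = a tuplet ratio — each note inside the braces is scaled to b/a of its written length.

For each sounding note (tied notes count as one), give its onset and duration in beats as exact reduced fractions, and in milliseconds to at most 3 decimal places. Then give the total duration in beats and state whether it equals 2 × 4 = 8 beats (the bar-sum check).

1) 0.0ms=0b +1607.143ms=3b
2) 1607.143ms=3b +401.786ms=3/4b
3) 2008.929ms=15/4b +133.929ms=1/4b
4) 2142.857ms=4b +803.571ms=3/2b
5) 2946.429ms=11/2b +803.571ms=3/2b
6) 3750.0ms=7b +535.714ms=1b
Σ=8b of 8 (112bpm 4/4) — PASS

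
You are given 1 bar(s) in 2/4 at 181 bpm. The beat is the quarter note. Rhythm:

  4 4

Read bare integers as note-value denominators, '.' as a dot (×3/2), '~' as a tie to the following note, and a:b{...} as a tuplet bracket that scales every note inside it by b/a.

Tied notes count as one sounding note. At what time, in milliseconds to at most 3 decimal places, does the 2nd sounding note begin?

1. 0.0ms @ 0 + 331.492ms (1)
2. 331.492ms @ 1 + 331.492ms (1)

note 2 onset = 1b = 331.492ms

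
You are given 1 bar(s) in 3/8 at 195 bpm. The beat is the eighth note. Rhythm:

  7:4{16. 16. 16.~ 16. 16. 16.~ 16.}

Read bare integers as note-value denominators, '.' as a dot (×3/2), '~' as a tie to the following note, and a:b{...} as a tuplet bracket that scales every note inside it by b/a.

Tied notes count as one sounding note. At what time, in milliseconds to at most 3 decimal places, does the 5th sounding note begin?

1. 0.0ms @ 0 + 131.868ms (3/7)
2. 131.868ms @ 3/7 + 131.868ms (3/7)
3. 263.736ms @ 6/7 + 263.736ms (6/7)
4. 527.473ms @ 12/7 + 131.868ms (3/7)
5. 659.341ms @ 15/7 + 263.736ms (6/7)

note 5 onset = 15/7b = 659.341ms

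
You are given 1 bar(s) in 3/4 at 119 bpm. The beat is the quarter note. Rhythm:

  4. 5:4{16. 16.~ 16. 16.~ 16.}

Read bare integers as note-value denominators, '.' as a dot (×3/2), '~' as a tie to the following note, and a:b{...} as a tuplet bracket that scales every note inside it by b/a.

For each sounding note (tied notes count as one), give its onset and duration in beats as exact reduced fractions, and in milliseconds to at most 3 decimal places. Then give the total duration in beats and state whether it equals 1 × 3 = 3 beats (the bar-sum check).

1) 0.0ms=0b +756.303ms=3/2b
2) 756.303ms=3/2b +151.261ms=3/10b
3) 907.563ms=9/5b +302.521ms=3/5b
4) 1210.084ms=12/5b +302.521ms=3/5b
Σ=3b of 3 (119bpm 3/4) — PASS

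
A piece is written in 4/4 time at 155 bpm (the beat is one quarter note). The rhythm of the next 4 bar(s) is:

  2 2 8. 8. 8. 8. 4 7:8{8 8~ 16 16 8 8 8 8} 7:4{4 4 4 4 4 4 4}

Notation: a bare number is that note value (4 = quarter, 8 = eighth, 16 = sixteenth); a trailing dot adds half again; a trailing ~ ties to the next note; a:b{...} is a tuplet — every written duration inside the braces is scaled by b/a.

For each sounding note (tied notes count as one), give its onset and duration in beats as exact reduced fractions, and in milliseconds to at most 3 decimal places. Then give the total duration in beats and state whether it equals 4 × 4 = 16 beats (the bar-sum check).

1) 0.0ms=0b +774.194ms=2b
2) 774.194ms=2b +774.194ms=2b
3) 1548.387ms=4b +290.323ms=3/4b
4) 1838.71ms=19/4b +290.323ms=3/4b
5) 2129.032ms=11/2b +290.323ms=3/4b
6) 2419.355ms=25/4b +290.323ms=3/4b
7) 2709.677ms=7b +387.097ms=1b
8) 3096.774ms=8b +221.198ms=4/7b
9) 3317.972ms=60/7b +331.797ms=6/7b
10) 3649.77ms=66/7b +110.599ms=2/7b
11) 3760.369ms=68/7b +221.198ms=4/7b
12) 3981.567ms=72/7b +221.198ms=4/7b
13) 4202.765ms=76/7b +221.198ms=4/7b
14) 4423.963ms=80/7b +221.198ms=4/7b
15) 4645.161ms=12b +221.198ms=4/7b
16) 4866.359ms=88/7b +221.198ms=4/7b
17) 5087.558ms=92/7b +221.198ms=4/7b
18) 5308.756ms=96/7b +221.198ms=4/7b
19) 5529.954ms=100/7b +221.198ms=4/7b
20) 5751.152ms=104/7b +221.198ms=4/7b
21) 5972.35ms=108/7b +221.198ms=4/7b
Σ=16b of 16 (155bpm 4/4) — PASS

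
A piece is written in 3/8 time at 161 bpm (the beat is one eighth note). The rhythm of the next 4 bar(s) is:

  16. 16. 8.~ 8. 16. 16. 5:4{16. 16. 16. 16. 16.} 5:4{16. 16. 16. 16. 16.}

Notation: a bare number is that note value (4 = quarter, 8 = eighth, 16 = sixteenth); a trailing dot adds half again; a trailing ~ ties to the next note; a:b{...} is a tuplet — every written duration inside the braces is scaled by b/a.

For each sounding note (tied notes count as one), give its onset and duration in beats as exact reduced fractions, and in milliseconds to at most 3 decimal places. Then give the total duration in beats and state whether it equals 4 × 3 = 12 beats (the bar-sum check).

1) 0.0ms=0b +279.503ms=3/4b
2) 279.503ms=3/4b +279.503ms=3/4b
3) 559.006ms=3/2b +1118.012ms=3b
4) 1677.019ms=9/2b +279.503ms=3/4b
5) 1956.522ms=21/4b +279.503ms=3/4b
6) 2236.025ms=6b +223.602ms=3/5b
7) 2459.627ms=33/5b +223.602ms=3/5b
8) 2683.23ms=36/5b +223.602ms=3/5b
9) 2906.832ms=39/5b +223.602ms=3/5b
10) 3130.435ms=42/5b +223.602ms=3/5b
11) 3354.037ms=9b +223.602ms=3/5b
12) 3577.64ms=48/5b +223.602ms=3/5b
13) 3801.242ms=51/5b +223.602ms=3/5b
14) 4024.845ms=54/5b +223.602ms=3/5b
15) 4248.447ms=57/5b +223.602ms=3/5b
Σ=12b of 12 (161bpm 3/8) — PASS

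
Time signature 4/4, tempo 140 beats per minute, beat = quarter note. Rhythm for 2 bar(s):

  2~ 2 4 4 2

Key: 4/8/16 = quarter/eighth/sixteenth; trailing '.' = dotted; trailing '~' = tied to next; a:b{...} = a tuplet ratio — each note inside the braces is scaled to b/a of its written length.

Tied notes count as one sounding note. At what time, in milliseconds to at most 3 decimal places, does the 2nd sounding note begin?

note 2 onset = 4b = 1714.286ms

1. 0.0ms @ 0 + 1714.286ms (4)
2. 1714.286ms @ 4 + 428.571ms (1)
3. 2142.857ms @ 5 + 428.571ms (1)
4. 2571.429ms @ 6 + 857.143ms (2)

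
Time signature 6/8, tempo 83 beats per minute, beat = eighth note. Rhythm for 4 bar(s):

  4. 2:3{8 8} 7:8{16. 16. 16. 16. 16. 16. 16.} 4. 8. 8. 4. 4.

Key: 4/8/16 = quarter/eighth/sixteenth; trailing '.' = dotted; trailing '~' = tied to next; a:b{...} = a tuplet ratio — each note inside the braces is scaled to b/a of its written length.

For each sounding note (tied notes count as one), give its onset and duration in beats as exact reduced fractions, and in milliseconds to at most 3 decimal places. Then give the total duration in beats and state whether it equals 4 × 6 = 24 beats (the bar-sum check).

1) 0.0ms=0b +2168.675ms=3b
2) 2168.675ms=3b +1084.337ms=3/2b
3) 3253.012ms=9/2b +1084.337ms=3/2b
4) 4337.349ms=6b +619.621ms=6/7b
5) 4956.971ms=48/7b +619.621ms=6/7b
6) 5576.592ms=54/7b +619.621ms=6/7b
7) 6196.213ms=60/7b +619.621ms=6/7b
8) 6815.835ms=66/7b +619.621ms=6/7b
9) 7435.456ms=72/7b +619.621ms=6/7b
10) 8055.077ms=78/7b +619.621ms=6/7b
11) 8674.699ms=12b +2168.675ms=3b
12) 10843.373ms=15b +1084.337ms=3/2b
13) 11927.711ms=33/2b +1084.337ms=3/2b
14) 13012.048ms=18b +2168.675ms=3b
15) 15180.723ms=21b +2168.675ms=3b
Σ=24b of 24 (83bpm 6/8) — PASS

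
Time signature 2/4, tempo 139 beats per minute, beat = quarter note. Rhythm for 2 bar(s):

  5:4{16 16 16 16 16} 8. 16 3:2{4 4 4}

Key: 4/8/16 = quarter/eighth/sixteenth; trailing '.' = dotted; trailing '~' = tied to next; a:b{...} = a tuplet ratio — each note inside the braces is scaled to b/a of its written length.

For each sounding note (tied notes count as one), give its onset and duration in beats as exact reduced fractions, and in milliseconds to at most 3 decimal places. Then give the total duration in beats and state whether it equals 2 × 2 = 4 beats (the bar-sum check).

1) 0.0ms=0b +86.331ms=1/5b
2) 86.331ms=1/5b +86.331ms=1/5b
3) 172.662ms=2/5b +86.331ms=1/5b
4) 258.993ms=3/5b +86.331ms=1/5b
5) 345.324ms=4/5b +86.331ms=1/5b
6) 431.655ms=1b +323.741ms=3/4b
7) 755.396ms=7/4b +107.914ms=1/4b
8) 863.309ms=2b +287.77ms=2/3b
9) 1151.079ms=8/3b +287.77ms=2/3b
10) 1438.849ms=10/3b +287.77ms=2/3b
Σ=4b of 4 (139bpm 2/4) — PASS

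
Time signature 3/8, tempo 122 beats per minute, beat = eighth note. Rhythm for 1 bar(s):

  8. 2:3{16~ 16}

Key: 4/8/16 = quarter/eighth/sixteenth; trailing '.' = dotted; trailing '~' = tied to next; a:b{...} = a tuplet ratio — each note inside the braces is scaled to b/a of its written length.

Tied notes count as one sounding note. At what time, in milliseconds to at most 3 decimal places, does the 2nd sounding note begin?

1. 0.0ms @ 0 + 737.705ms (3/2)
2. 737.705ms @ 3/2 + 737.705ms (3/2)

note 2 onset = 3/2b = 737.705ms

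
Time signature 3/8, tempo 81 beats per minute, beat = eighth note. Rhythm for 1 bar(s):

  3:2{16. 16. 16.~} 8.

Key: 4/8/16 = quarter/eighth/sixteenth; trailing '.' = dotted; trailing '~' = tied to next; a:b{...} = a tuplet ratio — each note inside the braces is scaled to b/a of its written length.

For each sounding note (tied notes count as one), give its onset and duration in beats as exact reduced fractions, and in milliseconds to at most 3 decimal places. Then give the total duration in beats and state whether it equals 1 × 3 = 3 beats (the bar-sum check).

1) 0.0ms=0b +370.37ms=1/2b
2) 370.37ms=1/2b +370.37ms=1/2b
3) 740.741ms=1b +1481.481ms=2b
Σ=3b of 3 (81bpm 3/8) — PASS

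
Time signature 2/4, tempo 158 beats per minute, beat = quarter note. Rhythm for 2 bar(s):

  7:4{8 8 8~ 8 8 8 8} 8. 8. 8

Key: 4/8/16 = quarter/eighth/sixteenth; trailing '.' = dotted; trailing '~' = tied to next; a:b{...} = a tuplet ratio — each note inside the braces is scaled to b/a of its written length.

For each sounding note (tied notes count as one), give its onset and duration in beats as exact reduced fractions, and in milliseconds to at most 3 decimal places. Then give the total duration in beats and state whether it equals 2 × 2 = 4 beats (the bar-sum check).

1) 0.0ms=0b +108.499ms=2/7b
2) 108.499ms=2/7b +108.499ms=2/7b
3) 216.998ms=4/7b +216.998ms=4/7b
4) 433.996ms=8/7b +108.499ms=2/7b
5) 542.495ms=10/7b +108.499ms=2/7b
6) 650.995ms=12/7b +108.499ms=2/7b
7) 759.494ms=2b +284.81ms=3/4b
8) 1044.304ms=11/4b +284.81ms=3/4b
9) 1329.114ms=7/2b +189.873ms=1/2b
Σ=4b of 4 (158bpm 2/4) — PASS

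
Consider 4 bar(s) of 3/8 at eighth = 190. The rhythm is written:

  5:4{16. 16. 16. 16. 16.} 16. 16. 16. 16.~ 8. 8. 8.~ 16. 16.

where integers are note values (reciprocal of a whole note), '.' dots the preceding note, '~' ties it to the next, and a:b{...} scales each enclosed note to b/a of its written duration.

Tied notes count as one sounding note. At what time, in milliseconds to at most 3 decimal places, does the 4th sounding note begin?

1. 0.0ms @ 0 + 189.474ms (3/5)
2. 189.474ms @ 3/5 + 189.474ms (3/5)
3. 378.947ms @ 6/5 + 189.474ms (3/5)
4. 568.421ms @ 9/5 + 189.474ms (3/5)
5. 757.895ms @ 12/5 + 189.474ms (3/5)
6. 947.368ms @ 3 + 236.842ms (3/4)
7. 1184.211ms @ 15/4 + 236.842ms (3/4)
8. 1421.053ms @ 9/2 + 236.842ms (3/4)
9. 1657.895ms @ 21/4 + 710.526ms (9/4)
10. 2368.421ms @ 15/2 + 473.684ms (3/2)
11. 2842.105ms @ 9 + 710.526ms (9/4)
12. 3552.632ms @ 45/4 + 236.842ms (3/4)

note 4 onset = 9/5b = 568.421ms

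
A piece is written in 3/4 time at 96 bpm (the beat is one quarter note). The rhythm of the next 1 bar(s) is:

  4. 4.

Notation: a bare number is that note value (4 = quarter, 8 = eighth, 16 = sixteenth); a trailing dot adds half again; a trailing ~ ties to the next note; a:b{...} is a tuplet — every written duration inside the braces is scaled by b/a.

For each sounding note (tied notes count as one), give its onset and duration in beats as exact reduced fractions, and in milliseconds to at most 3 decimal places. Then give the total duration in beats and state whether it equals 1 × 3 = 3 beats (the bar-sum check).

1) 0.0ms=0b +937.5ms=3/2b
2) 937.5ms=3/2b +937.5ms=3/2b
Σ=3b of 3 (96bpm 3/4) — PASS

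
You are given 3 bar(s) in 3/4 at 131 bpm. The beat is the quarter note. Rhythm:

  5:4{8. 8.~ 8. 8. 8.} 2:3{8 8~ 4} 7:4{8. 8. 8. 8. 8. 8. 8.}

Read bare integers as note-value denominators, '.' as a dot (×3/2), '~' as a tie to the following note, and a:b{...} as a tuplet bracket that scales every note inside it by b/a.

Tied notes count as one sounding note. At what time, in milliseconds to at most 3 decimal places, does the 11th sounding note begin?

note 11 onset = 54/7b = 3533.261ms

1. 0.0ms @ 0 + 274.809ms (3/5)
2. 274.809ms @ 3/5 + 549.618ms (6/5)
3. 824.427ms @ 9/5 + 274.809ms (3/5)
4. 1099.237ms @ 12/5 + 274.809ms (3/5)
5. 1374.046ms @ 3 + 343.511ms (3/4)
6. 1717.557ms @ 15/4 + 1030.534ms (9/4)
7. 2748.092ms @ 6 + 196.292ms (3/7)
8. 2944.384ms @ 45/7 + 196.292ms (3/7)
9. 3140.676ms @ 48/7 + 196.292ms (3/7)
10. 3336.968ms @ 51/7 + 196.292ms (3/7)
11. 3533.261ms @ 54/7 + 196.292ms (3/7)
12. 3729.553ms @ 57/7 + 196.292ms (3/7)
13. 3925.845ms @ 60/7 + 196.292ms (3/7)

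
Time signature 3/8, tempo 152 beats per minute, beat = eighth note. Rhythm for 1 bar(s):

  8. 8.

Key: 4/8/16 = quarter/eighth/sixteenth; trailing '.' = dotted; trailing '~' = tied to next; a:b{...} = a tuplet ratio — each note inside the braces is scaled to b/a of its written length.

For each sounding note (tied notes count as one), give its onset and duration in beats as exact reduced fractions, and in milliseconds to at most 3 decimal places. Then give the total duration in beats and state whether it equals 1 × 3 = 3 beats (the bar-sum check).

1) 0.0ms=0b +592.105ms=3/2b
2) 592.105ms=3/2b +592.105ms=3/2b
Σ=3b of 3 (152bpm 3/8) — PASS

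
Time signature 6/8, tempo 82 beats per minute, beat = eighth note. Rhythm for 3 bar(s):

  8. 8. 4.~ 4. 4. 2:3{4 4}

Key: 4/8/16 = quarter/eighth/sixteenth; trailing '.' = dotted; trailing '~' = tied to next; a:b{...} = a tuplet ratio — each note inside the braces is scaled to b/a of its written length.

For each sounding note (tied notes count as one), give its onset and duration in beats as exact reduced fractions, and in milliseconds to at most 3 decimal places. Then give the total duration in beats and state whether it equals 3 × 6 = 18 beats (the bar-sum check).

1) 0.0ms=0b +1097.561ms=3/2b
2) 1097.561ms=3/2b +1097.561ms=3/2b
3) 2195.122ms=3b +4390.244ms=6b
4) 6585.366ms=9b +2195.122ms=3b
5) 8780.488ms=12b +2195.122ms=3b
6) 10975.61ms=15b +2195.122ms=3b
Σ=18b of 18 (82bpm 6/8) — PASS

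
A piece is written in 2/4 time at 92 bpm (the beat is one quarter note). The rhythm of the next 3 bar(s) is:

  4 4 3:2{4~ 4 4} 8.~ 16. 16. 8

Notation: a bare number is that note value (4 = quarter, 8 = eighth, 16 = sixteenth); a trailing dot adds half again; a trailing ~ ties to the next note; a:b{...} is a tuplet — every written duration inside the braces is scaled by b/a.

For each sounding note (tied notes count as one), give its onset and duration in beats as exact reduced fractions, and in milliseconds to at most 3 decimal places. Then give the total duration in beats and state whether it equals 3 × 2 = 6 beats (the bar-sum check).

1) 0.0ms=0b +652.174ms=1b
2) 652.174ms=1b +652.174ms=1b
3) 1304.348ms=2b +869.565ms=4/3b
4) 2173.913ms=10/3b +434.783ms=2/3b
5) 2608.696ms=4b +733.696ms=9/8b
6) 3342.391ms=41/8b +244.565ms=3/8b
7) 3586.957ms=11/2b +326.087ms=1/2b
Σ=6b of 6 (92bpm 2/4) — PASS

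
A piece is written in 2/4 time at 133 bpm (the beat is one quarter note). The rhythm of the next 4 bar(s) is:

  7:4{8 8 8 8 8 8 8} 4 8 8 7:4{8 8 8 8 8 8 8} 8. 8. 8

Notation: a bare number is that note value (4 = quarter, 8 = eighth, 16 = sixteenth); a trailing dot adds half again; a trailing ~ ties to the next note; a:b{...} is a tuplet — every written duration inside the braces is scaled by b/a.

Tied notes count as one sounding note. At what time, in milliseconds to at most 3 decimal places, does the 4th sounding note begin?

note 4 onset = 6/7b = 386.681ms

1. 0.0ms @ 0 + 128.894ms (2/7)
2. 128.894ms @ 2/7 + 128.894ms (2/7)
3. 257.787ms @ 4/7 + 128.894ms (2/7)
4. 386.681ms @ 6/7 + 128.894ms (2/7)
5. 515.575ms @ 8/7 + 128.894ms (2/7)
6. 644.468ms @ 10/7 + 128.894ms (2/7)
7. 773.362ms @ 12/7 + 128.894ms (2/7)
8. 902.256ms @ 2 + 451.128ms (1)
9. 1353.383ms @ 3 + 225.564ms (1/2)
10. 1578.947ms @ 7/2 + 225.564ms (1/2)
11. 1804.511ms @ 4 + 128.894ms (2/7)
12. 1933.405ms @ 30/7 + 128.894ms (2/7)
13. 2062.299ms @ 32/7 + 128.894ms (2/7)
14. 2191.192ms @ 34/7 + 128.894ms (2/7)
15. 2320.086ms @ 36/7 + 128.894ms (2/7)
16. 2448.98ms @ 38/7 + 128.894ms (2/7)
17. 2577.873ms @ 40/7 + 128.894ms (2/7)
18. 2706.767ms @ 6 + 338.346ms (3/4)
19. 3045.113ms @ 27/4 + 338.346ms (3/4)
20. 3383.459ms @ 15/2 + 225.564ms (1/2)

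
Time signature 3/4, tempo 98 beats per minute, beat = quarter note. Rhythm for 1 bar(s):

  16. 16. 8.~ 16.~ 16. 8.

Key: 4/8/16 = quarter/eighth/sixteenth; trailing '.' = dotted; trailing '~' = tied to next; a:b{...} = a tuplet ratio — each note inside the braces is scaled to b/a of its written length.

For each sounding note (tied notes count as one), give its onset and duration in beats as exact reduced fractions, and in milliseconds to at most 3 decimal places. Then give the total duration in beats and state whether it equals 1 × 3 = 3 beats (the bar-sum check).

1) 0.0ms=0b +229.592ms=3/8b
2) 229.592ms=3/8b +229.592ms=3/8b
3) 459.184ms=3/4b +918.367ms=3/2b
4) 1377.551ms=9/4b +459.184ms=3/4b
Σ=3b of 3 (98bpm 3/4) — PASS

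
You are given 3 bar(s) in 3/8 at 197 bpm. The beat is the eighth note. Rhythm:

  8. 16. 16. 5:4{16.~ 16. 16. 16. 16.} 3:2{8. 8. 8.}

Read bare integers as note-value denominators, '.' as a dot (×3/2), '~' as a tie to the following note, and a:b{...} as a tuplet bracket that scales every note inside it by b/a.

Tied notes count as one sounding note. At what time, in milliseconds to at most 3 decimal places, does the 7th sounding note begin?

note 7 onset = 27/5b = 1644.67ms

1. 0.0ms @ 0 + 456.853ms (3/2)
2. 456.853ms @ 3/2 + 228.426ms (3/4)
3. 685.279ms @ 9/4 + 228.426ms (3/4)
4. 913.706ms @ 3 + 365.482ms (6/5)
5. 1279.188ms @ 21/5 + 182.741ms (3/5)
6. 1461.929ms @ 24/5 + 182.741ms (3/5)
7. 1644.67ms @ 27/5 + 182.741ms (3/5)
8. 1827.411ms @ 6 + 304.569ms (1)
9. 2131.98ms @ 7 + 304.569ms (1)
10. 2436.548ms @ 8 + 304.569ms (1)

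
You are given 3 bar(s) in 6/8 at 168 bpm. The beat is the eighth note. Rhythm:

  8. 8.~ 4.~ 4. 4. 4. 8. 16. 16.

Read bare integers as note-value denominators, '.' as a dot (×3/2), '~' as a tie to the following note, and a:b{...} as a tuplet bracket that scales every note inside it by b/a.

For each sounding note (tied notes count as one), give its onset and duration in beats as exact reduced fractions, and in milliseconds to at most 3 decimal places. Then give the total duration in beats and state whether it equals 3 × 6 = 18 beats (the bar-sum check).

1) 0.0ms=0b +535.714ms=3/2b
2) 535.714ms=3/2b +2678.571ms=15/2b
3) 3214.286ms=9b +1071.429ms=3b
4) 4285.714ms=12b +1071.429ms=3b
5) 5357.143ms=15b +535.714ms=3/2b
6) 5892.857ms=33/2b +267.857ms=3/4b
7) 6160.714ms=69/4b +267.857ms=3/4b
Σ=18b of 18 (168bpm 6/8) — PASS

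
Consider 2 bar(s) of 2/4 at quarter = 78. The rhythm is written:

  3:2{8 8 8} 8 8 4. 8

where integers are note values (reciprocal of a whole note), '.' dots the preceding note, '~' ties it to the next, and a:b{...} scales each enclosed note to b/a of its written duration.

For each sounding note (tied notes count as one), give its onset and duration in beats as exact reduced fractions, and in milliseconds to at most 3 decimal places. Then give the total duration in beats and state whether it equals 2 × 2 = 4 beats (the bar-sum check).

1) 0.0ms=0b +256.41ms=1/3b
2) 256.41ms=1/3b +256.41ms=1/3b
3) 512.821ms=2/3b +256.41ms=1/3b
4) 769.231ms=1b +384.615ms=1/2b
5) 1153.846ms=3/2b +384.615ms=1/2b
6) 1538.462ms=2b +1153.846ms=3/2b
7) 2692.308ms=7/2b +384.615ms=1/2b
Σ=4b of 4 (78bpm 2/4) — PASS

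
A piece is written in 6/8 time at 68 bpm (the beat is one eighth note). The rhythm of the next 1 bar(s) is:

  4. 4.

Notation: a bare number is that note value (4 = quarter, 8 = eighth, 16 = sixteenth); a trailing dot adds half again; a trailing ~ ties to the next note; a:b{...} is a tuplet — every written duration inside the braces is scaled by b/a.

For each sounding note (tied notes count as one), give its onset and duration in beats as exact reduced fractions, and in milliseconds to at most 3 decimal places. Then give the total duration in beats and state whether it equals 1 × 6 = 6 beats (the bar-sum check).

1) 0.0ms=0b +2647.059ms=3b
2) 2647.059ms=3b +2647.059ms=3b
Σ=6b of 6 (68bpm 6/8) — PASS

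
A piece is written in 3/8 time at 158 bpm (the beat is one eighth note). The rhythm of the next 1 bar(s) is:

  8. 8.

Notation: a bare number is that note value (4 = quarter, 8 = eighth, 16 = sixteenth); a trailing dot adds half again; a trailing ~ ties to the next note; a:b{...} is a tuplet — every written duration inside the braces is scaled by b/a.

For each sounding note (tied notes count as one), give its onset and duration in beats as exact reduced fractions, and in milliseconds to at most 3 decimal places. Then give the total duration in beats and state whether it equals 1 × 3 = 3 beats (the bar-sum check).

1) 0.0ms=0b +569.62ms=3/2b
2) 569.62ms=3/2b +569.62ms=3/2b
Σ=3b of 3 (158bpm 3/8) — PASS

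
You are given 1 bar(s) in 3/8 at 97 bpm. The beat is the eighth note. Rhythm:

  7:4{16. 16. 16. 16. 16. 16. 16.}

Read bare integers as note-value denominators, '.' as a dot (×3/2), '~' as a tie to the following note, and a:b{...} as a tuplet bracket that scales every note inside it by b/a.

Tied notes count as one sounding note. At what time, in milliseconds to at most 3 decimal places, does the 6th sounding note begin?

1. 0.0ms @ 0 + 265.096ms (3/7)
2. 265.096ms @ 3/7 + 265.096ms (3/7)
3. 530.191ms @ 6/7 + 265.096ms (3/7)
4. 795.287ms @ 9/7 + 265.096ms (3/7)
5. 1060.383ms @ 12/7 + 265.096ms (3/7)
6. 1325.479ms @ 15/7 + 265.096ms (3/7)
7. 1590.574ms @ 18/7 + 265.096ms (3/7)

note 6 onset = 15/7b = 1325.479ms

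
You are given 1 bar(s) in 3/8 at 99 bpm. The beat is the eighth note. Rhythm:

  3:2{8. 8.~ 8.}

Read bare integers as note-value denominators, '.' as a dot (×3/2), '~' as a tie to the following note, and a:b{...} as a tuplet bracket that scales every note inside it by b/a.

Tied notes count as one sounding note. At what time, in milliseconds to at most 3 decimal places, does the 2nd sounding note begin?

note 2 onset = 1b = 606.061ms

1. 0.0ms @ 0 + 606.061ms (1)
2. 606.061ms @ 1 + 1212.121ms (2)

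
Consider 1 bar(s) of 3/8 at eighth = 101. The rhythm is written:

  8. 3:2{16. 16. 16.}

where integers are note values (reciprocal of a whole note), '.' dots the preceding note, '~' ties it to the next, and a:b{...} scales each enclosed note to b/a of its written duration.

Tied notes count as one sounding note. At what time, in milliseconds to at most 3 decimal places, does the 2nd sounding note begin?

note 2 onset = 3/2b = 891.089ms

1. 0.0ms @ 0 + 891.089ms (3/2)
2. 891.089ms @ 3/2 + 297.03ms (1/2)
3. 1188.119ms @ 2 + 297.03ms (1/2)
4. 1485.149ms @ 5/2 + 297.03ms (1/2)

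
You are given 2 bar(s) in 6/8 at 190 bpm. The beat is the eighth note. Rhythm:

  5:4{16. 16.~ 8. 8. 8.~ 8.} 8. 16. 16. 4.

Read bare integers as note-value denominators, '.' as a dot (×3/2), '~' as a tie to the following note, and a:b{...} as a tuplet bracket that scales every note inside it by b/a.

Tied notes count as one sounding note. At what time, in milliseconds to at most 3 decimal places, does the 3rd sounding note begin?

1. 0.0ms @ 0 + 189.474ms (3/5)
2. 189.474ms @ 3/5 + 568.421ms (9/5)
3. 757.895ms @ 12/5 + 378.947ms (6/5)
4. 1136.842ms @ 18/5 + 757.895ms (12/5)
5. 1894.737ms @ 6 + 473.684ms (3/2)
6. 2368.421ms @ 15/2 + 236.842ms (3/4)
7. 2605.263ms @ 33/4 + 236.842ms (3/4)
8. 2842.105ms @ 9 + 947.368ms (3)

note 3 onset = 12/5b = 757.895ms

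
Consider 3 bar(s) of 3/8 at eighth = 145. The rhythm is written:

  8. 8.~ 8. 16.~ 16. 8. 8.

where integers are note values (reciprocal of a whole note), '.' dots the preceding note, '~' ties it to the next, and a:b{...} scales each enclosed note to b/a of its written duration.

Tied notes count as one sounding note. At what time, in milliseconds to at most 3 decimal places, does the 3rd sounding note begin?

note 3 onset = 9/2b = 1862.069ms

1. 0.0ms @ 0 + 620.69ms (3/2)
2. 620.69ms @ 3/2 + 1241.379ms (3)
3. 1862.069ms @ 9/2 + 620.69ms (3/2)
4. 2482.759ms @ 6 + 620.69ms (3/2)
5. 3103.448ms @ 15/2 + 620.69ms (3/2)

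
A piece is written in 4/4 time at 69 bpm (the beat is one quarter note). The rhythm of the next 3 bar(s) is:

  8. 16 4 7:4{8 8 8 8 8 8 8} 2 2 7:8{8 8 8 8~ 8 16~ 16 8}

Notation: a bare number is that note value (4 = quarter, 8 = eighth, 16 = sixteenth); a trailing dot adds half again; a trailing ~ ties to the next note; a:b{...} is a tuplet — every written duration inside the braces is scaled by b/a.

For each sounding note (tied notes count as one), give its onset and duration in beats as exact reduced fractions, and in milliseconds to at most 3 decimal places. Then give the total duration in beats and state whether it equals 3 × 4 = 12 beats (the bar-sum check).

1) 0.0ms=0b +652.174ms=3/4b
2) 652.174ms=3/4b +217.391ms=1/4b
3) 869.565ms=1b +869.565ms=1b
4) 1739.13ms=2b +248.447ms=2/7b
5) 1987.578ms=16/7b +248.447ms=2/7b
6) 2236.025ms=18/7b +248.447ms=2/7b
7) 2484.472ms=20/7b +248.447ms=2/7b
8) 2732.919ms=22/7b +248.447ms=2/7b
9) 2981.366ms=24/7b +248.447ms=2/7b
10) 3229.814ms=26/7b +248.447ms=2/7b
11) 3478.261ms=4b +1739.13ms=2b
12) 5217.391ms=6b +1739.13ms=2b
13) 6956.522ms=8b +496.894ms=4/7b
14) 7453.416ms=60/7b +496.894ms=4/7b
15) 7950.311ms=64/7b +496.894ms=4/7b
16) 8447.205ms=68/7b +993.789ms=8/7b
17) 9440.994ms=76/7b +496.894ms=4/7b
18) 9937.888ms=80/7b +496.894ms=4/7b
Σ=12b of 12 (69bpm 4/4) — PASS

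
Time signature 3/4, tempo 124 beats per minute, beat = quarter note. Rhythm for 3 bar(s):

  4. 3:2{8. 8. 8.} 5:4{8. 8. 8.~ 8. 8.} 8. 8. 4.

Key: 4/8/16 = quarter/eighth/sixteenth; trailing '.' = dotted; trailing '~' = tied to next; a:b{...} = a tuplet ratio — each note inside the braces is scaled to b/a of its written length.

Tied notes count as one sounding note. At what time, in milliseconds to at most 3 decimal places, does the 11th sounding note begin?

note 11 onset = 15/2b = 3629.032ms

1. 0.0ms @ 0 + 725.806ms (3/2)
2. 725.806ms @ 3/2 + 241.935ms (1/2)
3. 967.742ms @ 2 + 241.935ms (1/2)
4. 1209.677ms @ 5/2 + 241.935ms (1/2)
5. 1451.613ms @ 3 + 290.323ms (3/5)
6. 1741.935ms @ 18/5 + 290.323ms (3/5)
7. 2032.258ms @ 21/5 + 580.645ms (6/5)
8. 2612.903ms @ 27/5 + 290.323ms (3/5)
9. 2903.226ms @ 6 + 362.903ms (3/4)
10. 3266.129ms @ 27/4 + 362.903ms (3/4)
11. 3629.032ms @ 15/2 + 725.806ms (3/2)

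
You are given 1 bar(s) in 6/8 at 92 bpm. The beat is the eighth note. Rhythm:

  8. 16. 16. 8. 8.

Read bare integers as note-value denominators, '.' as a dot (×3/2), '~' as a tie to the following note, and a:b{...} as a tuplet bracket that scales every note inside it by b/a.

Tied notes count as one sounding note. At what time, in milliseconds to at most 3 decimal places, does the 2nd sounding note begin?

note 2 onset = 3/2b = 978.261ms

1. 0.0ms @ 0 + 978.261ms (3/2)
2. 978.261ms @ 3/2 + 489.13ms (3/4)
3. 1467.391ms @ 9/4 + 489.13ms (3/4)
4. 1956.522ms @ 3 + 978.261ms (3/2)
5. 2934.783ms @ 9/2 + 978.261ms (3/2)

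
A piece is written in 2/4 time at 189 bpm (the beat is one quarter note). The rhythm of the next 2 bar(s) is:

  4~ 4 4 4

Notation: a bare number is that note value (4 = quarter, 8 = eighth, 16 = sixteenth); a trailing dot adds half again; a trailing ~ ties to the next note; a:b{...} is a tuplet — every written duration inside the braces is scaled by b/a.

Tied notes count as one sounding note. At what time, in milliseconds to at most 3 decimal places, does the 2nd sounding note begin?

1. 0.0ms @ 0 + 634.921ms (2)
2. 634.921ms @ 2 + 317.46ms (1)
3. 952.381ms @ 3 + 317.46ms (1)

note 2 onset = 2b = 634.921ms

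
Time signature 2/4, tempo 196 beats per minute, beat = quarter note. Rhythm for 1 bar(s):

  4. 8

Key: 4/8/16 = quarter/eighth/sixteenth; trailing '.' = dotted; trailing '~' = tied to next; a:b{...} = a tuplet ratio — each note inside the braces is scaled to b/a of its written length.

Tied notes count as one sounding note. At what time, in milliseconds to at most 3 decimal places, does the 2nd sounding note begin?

1. 0.0ms @ 0 + 459.184ms (3/2)
2. 459.184ms @ 3/2 + 153.061ms (1/2)

note 2 onset = 3/2b = 459.184ms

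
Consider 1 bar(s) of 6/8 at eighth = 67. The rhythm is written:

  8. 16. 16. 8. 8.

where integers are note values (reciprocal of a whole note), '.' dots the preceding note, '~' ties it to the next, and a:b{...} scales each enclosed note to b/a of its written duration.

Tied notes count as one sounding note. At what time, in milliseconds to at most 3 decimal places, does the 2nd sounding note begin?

note 2 onset = 3/2b = 1343.284ms

1. 0.0ms @ 0 + 1343.284ms (3/2)
2. 1343.284ms @ 3/2 + 671.642ms (3/4)
3. 2014.925ms @ 9/4 + 671.642ms (3/4)
4. 2686.567ms @ 3 + 1343.284ms (3/2)
5. 4029.851ms @ 9/2 + 1343.284ms (3/2)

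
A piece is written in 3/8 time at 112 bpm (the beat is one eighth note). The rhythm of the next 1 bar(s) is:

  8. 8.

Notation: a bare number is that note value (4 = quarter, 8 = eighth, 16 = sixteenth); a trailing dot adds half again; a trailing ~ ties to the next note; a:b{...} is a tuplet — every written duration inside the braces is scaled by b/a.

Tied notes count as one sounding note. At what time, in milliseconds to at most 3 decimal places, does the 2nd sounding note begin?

note 2 onset = 3/2b = 803.571ms

1. 0.0ms @ 0 + 803.571ms (3/2)
2. 803.571ms @ 3/2 + 803.571ms (3/2)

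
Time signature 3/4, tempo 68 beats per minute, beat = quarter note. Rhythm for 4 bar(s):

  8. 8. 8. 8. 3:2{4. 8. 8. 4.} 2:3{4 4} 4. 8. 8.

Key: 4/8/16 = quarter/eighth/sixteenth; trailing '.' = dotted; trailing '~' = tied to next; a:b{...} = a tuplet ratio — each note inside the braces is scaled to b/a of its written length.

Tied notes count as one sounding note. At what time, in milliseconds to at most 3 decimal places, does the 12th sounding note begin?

note 12 onset = 21/2b = 9264.706ms

1. 0.0ms @ 0 + 661.765ms (3/4)
2. 661.765ms @ 3/4 + 661.765ms (3/4)
3. 1323.529ms @ 3/2 + 661.765ms (3/4)
4. 1985.294ms @ 9/4 + 661.765ms (3/4)
5. 2647.059ms @ 3 + 882.353ms (1)
6. 3529.412ms @ 4 + 441.176ms (1/2)
7. 3970.588ms @ 9/2 + 441.176ms (1/2)
8. 4411.765ms @ 5 + 882.353ms (1)
9. 5294.118ms @ 6 + 1323.529ms (3/2)
10. 6617.647ms @ 15/2 + 1323.529ms (3/2)
11. 7941.176ms @ 9 + 1323.529ms (3/2)
12. 9264.706ms @ 21/2 + 661.765ms (3/4)
13. 9926.471ms @ 45/4 + 661.765ms (3/4)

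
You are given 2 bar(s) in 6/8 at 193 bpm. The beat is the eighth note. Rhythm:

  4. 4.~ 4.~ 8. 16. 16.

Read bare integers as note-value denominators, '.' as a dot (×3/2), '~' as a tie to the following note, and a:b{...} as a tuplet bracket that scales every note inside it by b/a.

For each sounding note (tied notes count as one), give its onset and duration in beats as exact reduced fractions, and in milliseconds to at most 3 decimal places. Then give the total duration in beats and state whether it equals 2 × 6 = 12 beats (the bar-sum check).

1) 0.0ms=0b +932.642ms=3b
2) 932.642ms=3b +2331.606ms=15/2b
3) 3264.249ms=21/2b +233.161ms=3/4b
4) 3497.409ms=45/4b +233.161ms=3/4b
Σ=12b of 12 (193bpm 6/8) — PASS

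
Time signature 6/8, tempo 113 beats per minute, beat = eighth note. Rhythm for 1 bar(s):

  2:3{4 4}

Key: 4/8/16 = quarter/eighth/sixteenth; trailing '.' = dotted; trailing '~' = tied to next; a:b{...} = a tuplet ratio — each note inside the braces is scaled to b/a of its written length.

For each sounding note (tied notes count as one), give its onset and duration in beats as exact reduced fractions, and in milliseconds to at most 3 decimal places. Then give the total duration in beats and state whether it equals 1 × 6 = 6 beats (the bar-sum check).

1) 0.0ms=0b +1592.92ms=3b
2) 1592.92ms=3b +1592.92ms=3b
Σ=6b of 6 (113bpm 6/8) — PASS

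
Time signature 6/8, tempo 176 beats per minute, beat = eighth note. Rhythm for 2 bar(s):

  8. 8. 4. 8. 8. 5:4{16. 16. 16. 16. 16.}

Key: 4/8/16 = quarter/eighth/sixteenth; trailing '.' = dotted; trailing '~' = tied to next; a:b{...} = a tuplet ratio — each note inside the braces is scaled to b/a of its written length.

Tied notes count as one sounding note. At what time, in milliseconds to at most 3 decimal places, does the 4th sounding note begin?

1. 0.0ms @ 0 + 511.364ms (3/2)
2. 511.364ms @ 3/2 + 511.364ms (3/2)
3. 1022.727ms @ 3 + 1022.727ms (3)
4. 2045.455ms @ 6 + 511.364ms (3/2)
5. 2556.818ms @ 15/2 + 511.364ms (3/2)
6. 3068.182ms @ 9 + 204.545ms (3/5)
7. 3272.727ms @ 48/5 + 204.545ms (3/5)
8. 3477.273ms @ 51/5 + 204.545ms (3/5)
9. 3681.818ms @ 54/5 + 204.545ms (3/5)
10. 3886.364ms @ 57/5 + 204.545ms (3/5)

note 4 onset = 6b = 2045.455ms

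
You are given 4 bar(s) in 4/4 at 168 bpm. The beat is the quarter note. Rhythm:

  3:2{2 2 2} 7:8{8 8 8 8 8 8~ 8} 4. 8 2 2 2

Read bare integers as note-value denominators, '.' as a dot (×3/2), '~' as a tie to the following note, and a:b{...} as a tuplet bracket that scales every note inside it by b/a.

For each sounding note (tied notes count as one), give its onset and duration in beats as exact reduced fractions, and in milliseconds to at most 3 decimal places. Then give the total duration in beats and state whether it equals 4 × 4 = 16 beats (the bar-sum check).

1) 0.0ms=0b +476.19ms=4/3b
2) 476.19ms=4/3b +476.19ms=4/3b
3) 952.381ms=8/3b +476.19ms=4/3b
4) 1428.571ms=4b +204.082ms=4/7b
5) 1632.653ms=32/7b +204.082ms=4/7b
6) 1836.735ms=36/7b +204.082ms=4/7b
7) 2040.816ms=40/7b +204.082ms=4/7b
8) 2244.898ms=44/7b +204.082ms=4/7b
9) 2448.98ms=48/7b +408.163ms=8/7b
10) 2857.143ms=8b +535.714ms=3/2b
11) 3392.857ms=19/2b +178.571ms=1/2b
12) 3571.429ms=10b +714.286ms=2b
13) 4285.714ms=12b +714.286ms=2b
14) 5000.0ms=14b +714.286ms=2b
Σ=16b of 16 (168bpm 4/4) — PASS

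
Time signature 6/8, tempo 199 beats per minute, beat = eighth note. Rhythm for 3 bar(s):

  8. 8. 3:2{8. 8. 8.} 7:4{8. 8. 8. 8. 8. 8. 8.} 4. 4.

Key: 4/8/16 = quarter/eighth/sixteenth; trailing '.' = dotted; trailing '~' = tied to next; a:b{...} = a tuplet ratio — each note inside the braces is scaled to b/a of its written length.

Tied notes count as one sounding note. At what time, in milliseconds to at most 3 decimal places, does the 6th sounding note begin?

note 6 onset = 6b = 1809.045ms

1. 0.0ms @ 0 + 452.261ms (3/2)
2. 452.261ms @ 3/2 + 452.261ms (3/2)
3. 904.523ms @ 3 + 301.508ms (1)
4. 1206.03ms @ 4 + 301.508ms (1)
5. 1507.538ms @ 5 + 301.508ms (1)
6. 1809.045ms @ 6 + 258.435ms (6/7)
7. 2067.48ms @ 48/7 + 258.435ms (6/7)
8. 2325.915ms @ 54/7 + 258.435ms (6/7)
9. 2584.35ms @ 60/7 + 258.435ms (6/7)
10. 2842.785ms @ 66/7 + 258.435ms (6/7)
11. 3101.22ms @ 72/7 + 258.435ms (6/7)
12. 3359.655ms @ 78/7 + 258.435ms (6/7)
13. 3618.09ms @ 12 + 904.523ms (3)
14. 4522.613ms @ 15 + 904.523ms (3)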